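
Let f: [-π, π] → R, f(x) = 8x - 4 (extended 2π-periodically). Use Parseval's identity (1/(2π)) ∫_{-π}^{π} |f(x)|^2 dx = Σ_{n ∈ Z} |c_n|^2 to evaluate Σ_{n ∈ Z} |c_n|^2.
Σ |c_n|^2 = 64π^2/3 + 16

Expand and integrate term by term over [-π, π]:
  ∫ (8x)^2 dx = 64·(2π^3/3); ∫ 2·8·(-4)·x dx = 0 (odd integrand); ∫ (-4)^2 dx = 16·2π.
So (1/(2π)) ∫_{-π}^{π} (8x - 4)^2 dx = 64π^2/3 + 16 = 64π^2/3 + 16.
Parseval ⇒ Σ |c_n|^2 = 64π^2/3 + 16.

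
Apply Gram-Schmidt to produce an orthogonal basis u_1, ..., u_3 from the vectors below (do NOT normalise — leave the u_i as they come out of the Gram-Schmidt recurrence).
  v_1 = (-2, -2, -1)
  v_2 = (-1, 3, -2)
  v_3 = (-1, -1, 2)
Orthogonal basis:
  u_1 = (-2, -2, -1)
  u_2 = (-13/9, 23/9, -20/9)
  u_3 = (-70/61, 30/61, 80/61)

Apply the Gram-Schmidt recurrence
  u_1 = v_1
  u_i = v_i − Σ_{j<i} ((v_i · u_j) / (u_j · u_j)) · u_j.

Step by step this gives:
  u_1 = (-2, -2, -1)
  u_2 = (-13/9, 23/9, -20/9)
  u_3 = (-70/61, 30/61, 80/61)

Orthogonality check:
  u_2 · u_1 = 0 (should be 0)
  u_3 · u_1 = 0 (should be 0)
  u_3 · u_2 = 0 (should be 0)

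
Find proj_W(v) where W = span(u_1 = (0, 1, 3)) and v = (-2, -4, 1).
proj_W(v) = (0, -1/10, -3/10)

Set up U = [u_1 | ... | u_1] ∈ R^(3×1). The projector onto W = col(U) is P = U (U^T U)^(-1) U^T.
Compute U^T U =
  [10],
and U^T v = (-1).
Solve U^T U · c = U^T v for the coefficients: c = (-1/10). The projection is proj_W(v) = U c.
Check: (v - proj_W(v)) · u_1 = 0  (should be 0).
Result: proj_W(v) = (0, -1/10, -3/10).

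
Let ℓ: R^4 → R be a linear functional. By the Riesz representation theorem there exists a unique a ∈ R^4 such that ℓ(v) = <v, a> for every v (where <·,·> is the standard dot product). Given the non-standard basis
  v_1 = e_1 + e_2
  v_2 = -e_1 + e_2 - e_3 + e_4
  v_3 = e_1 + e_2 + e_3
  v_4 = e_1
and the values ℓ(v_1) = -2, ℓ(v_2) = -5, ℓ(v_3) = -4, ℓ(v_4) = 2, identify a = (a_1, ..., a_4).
a = (2, -4, -2, -1)

Write a = (a_1, ..., a_4) in the standard basis. For each basis vector v_i, ℓ(v_i) = <v_i, a> is a linear equation in the a_j's. Collect the n equations into a matrix system V a = ℓ, where row i of V is v_i (expressed in the standard basis). Since V is invertible (lower-triangular with 1s on the diagonal, up to permutation), solve by back-substitution:
  V =
[[1, 1, 0, 0],
 [-1, 1, -1, 1],
 [1, 1, 1, 0],
 [1, 0, 0, 0]]
  V a = (-2, -5, -4, 2)
Solving gives a = (2, -4, -2, -1).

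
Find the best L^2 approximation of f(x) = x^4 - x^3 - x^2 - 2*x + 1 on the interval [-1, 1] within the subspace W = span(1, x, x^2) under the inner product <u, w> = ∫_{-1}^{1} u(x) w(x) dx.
g(x) = -x^2/7 - 13*x/5 + 32/35

The best approximation g ∈ W is the orthogonal projection of f onto W. Writing g = a_0 + a_1 x + a_2 x^2, the coefficients solve the normal equations G · a = b where
  G_{ij} = <φ_i, φ_j> and b_i = <f, φ_i>, with φ_0 = 1, φ_1 = x, φ_2 = x^2.
G =
  [2, 0, 2/3]
  [0, 2/3, 0]
  [2/3, 0, 2/5],
b = (26/15, -26/15, 58/105).
Solving gives a_0 = 32/35, a_1 = -13/5, a_2 = -1/7, so
  g(x) = -x^2/7 - 13*x/5 + 32/35.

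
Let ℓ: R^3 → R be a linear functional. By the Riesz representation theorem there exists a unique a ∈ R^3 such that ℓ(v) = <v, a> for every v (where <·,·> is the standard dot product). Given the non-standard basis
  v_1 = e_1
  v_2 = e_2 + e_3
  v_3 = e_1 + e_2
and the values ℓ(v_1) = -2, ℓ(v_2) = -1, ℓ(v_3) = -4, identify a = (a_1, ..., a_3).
a = (-2, -2, 1)

Write a = (a_1, ..., a_3) in the standard basis. For each basis vector v_i, ℓ(v_i) = <v_i, a> is a linear equation in the a_j's. Collect the n equations into a matrix system V a = ℓ, where row i of V is v_i (expressed in the standard basis). Since V is invertible (lower-triangular with 1s on the diagonal, up to permutation), solve by back-substitution:
  V =
[[1, 0, 0],
 [0, 1, 1],
 [1, 1, 0]]
  V a = (-2, -1, -4)
Solving gives a = (-2, -2, 1).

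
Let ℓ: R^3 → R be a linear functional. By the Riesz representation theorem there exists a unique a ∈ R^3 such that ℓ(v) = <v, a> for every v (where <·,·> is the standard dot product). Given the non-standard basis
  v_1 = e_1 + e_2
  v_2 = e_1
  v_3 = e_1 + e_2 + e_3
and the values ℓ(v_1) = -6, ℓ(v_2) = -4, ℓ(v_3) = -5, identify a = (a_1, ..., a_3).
a = (-4, -2, 1)

Write a = (a_1, ..., a_3) in the standard basis. For each basis vector v_i, ℓ(v_i) = <v_i, a> is a linear equation in the a_j's. Collect the n equations into a matrix system V a = ℓ, where row i of V is v_i (expressed in the standard basis). Since V is invertible (lower-triangular with 1s on the diagonal, up to permutation), solve by back-substitution:
  V =
[[1, 1, 0],
 [1, 0, 0],
 [1, 1, 1]]
  V a = (-6, -4, -5)
Solving gives a = (-4, -2, 1).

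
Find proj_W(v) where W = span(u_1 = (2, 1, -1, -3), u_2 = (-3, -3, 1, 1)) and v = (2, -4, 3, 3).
proj_W(v) = (-240/131, -156/131, 108/131, 276/131)

Set up U = [u_1 | ... | u_2] ∈ R^(4×2). The projector onto W = col(U) is P = U (U^T U)^(-1) U^T.
Compute U^T U =
  [15, -13]
  [-13, 20],
and U^T v = (-12, 12).
Solve U^T U · c = U^T v for the coefficients: c = (-84/131, 24/131). The projection is proj_W(v) = U c.
Check: (v - proj_W(v)) · u_1 = 0  (should be 0).
Check: (v - proj_W(v)) · u_2 = 0  (should be 0).
Result: proj_W(v) = (-240/131, -156/131, 108/131, 276/131).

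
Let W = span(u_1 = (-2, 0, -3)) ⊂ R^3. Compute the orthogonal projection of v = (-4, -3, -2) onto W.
proj_W(v) = (-28/13, 0, -42/13)

Set up U = [u_1 | ... | u_1] ∈ R^(3×1). The projector onto W = col(U) is P = U (U^T U)^(-1) U^T.
Compute U^T U =
  [13],
and U^T v = (14).
Solve U^T U · c = U^T v for the coefficients: c = (14/13). The projection is proj_W(v) = U c.
Check: (v - proj_W(v)) · u_1 = 0  (should be 0).
Result: proj_W(v) = (-28/13, 0, -42/13).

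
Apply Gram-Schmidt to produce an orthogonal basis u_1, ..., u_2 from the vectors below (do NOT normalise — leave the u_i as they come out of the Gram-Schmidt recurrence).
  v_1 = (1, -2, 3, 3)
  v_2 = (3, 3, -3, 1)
Orthogonal basis:
  u_1 = (1, -2, 3, 3)
  u_2 = (78/23, 51/23, -42/23, 50/23)

Apply the Gram-Schmidt recurrence
  u_1 = v_1
  u_i = v_i − Σ_{j<i} ((v_i · u_j) / (u_j · u_j)) · u_j.

Step by step this gives:
  u_1 = (1, -2, 3, 3)
  u_2 = (78/23, 51/23, -42/23, 50/23)

Orthogonality check:
  u_2 · u_1 = 0 (should be 0)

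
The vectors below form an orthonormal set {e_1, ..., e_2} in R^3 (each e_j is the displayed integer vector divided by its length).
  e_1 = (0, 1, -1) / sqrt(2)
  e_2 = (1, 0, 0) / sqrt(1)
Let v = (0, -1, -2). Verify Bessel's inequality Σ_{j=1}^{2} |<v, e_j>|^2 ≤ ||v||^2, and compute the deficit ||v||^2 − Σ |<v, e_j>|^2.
Σ |<v, e_j>|^2 = 1/2; ||v||^2 = 5; deficit = 9/2

Write each e_j = u_j / sqrt(<u_j, u_j>) where u_j is the displayed integer vector. Then <v, e_j> = <v, u_j> / sqrt(<u_j, u_j>), so |<v, e_j>|^2 = <v, u_j>^2 / <u_j, u_j>.
Coefficients: <v, e_1> = 1/sqrt(2), <v, e_2> = 0/sqrt(1).
Square and sum: Σ |<v, e_j>|^2 = 1/2.
Compute ||v||^2 = v·v = 5.
Deficit = 5 − 1/2 = 9/2 ≥ 0, confirming Bessel's inequality. (The deficit equals ||v − Σ <v,e_j> e_j||^2, the squared distance from v to span{e_j}.)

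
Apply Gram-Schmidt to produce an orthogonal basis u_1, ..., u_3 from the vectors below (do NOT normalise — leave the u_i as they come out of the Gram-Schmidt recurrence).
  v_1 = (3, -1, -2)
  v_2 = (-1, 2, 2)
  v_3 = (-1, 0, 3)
Orthogonal basis:
  u_1 = (3, -1, -2)
  u_2 = (13/14, 19/14, 5/7)
  u_3 = (26/45, -52/45, 13/9)

Apply the Gram-Schmidt recurrence
  u_1 = v_1
  u_i = v_i − Σ_{j<i} ((v_i · u_j) / (u_j · u_j)) · u_j.

Step by step this gives:
  u_1 = (3, -1, -2)
  u_2 = (13/14, 19/14, 5/7)
  u_3 = (26/45, -52/45, 13/9)

Orthogonality check:
  u_2 · u_1 = 0 (should be 0)
  u_3 · u_1 = 0 (should be 0)
  u_3 · u_2 = 0 (should be 0)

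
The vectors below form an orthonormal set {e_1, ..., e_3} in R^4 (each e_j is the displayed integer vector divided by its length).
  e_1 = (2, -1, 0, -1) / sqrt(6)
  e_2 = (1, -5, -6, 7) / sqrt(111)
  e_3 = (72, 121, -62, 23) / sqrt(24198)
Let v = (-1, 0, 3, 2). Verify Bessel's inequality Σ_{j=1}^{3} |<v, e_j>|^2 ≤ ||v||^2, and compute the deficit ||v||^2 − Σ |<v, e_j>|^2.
Σ |<v, e_j>|^2 = 1553/327; ||v||^2 = 14; deficit = 3025/327

Write each e_j = u_j / sqrt(<u_j, u_j>) where u_j is the displayed integer vector. Then <v, e_j> = <v, u_j> / sqrt(<u_j, u_j>), so |<v, e_j>|^2 = <v, u_j>^2 / <u_j, u_j>.
Coefficients: <v, e_1> = -4/sqrt(6), <v, e_2> = -5/sqrt(111), <v, e_3> = -212/sqrt(24198).
Square and sum: Σ |<v, e_j>|^2 = 1553/327.
Compute ||v||^2 = v·v = 14.
Deficit = 14 − 1553/327 = 3025/327 ≥ 0, confirming Bessel's inequality. (The deficit equals ||v − Σ <v,e_j> e_j||^2, the squared distance from v to span{e_j}.)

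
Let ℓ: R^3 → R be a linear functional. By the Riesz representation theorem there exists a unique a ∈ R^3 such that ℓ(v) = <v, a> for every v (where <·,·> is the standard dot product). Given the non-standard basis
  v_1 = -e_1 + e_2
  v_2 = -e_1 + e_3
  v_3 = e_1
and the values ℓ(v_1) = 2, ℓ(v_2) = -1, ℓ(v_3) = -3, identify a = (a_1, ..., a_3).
a = (-3, -1, -4)

Write a = (a_1, ..., a_3) in the standard basis. For each basis vector v_i, ℓ(v_i) = <v_i, a> is a linear equation in the a_j's. Collect the n equations into a matrix system V a = ℓ, where row i of V is v_i (expressed in the standard basis). Since V is invertible (lower-triangular with 1s on the diagonal, up to permutation), solve by back-substitution:
  V =
[[-1, 1, 0],
 [-1, 0, 1],
 [1, 0, 0]]
  V a = (2, -1, -3)
Solving gives a = (-3, -1, -4).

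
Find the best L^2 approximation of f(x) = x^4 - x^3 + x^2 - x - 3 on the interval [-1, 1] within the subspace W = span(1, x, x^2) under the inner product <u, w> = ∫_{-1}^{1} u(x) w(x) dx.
g(x) = 13*x^2/7 - 8*x/5 - 108/35

The best approximation g ∈ W is the orthogonal projection of f onto W. Writing g = a_0 + a_1 x + a_2 x^2, the coefficients solve the normal equations G · a = b where
  G_{ij} = <φ_i, φ_j> and b_i = <f, φ_i>, with φ_0 = 1, φ_1 = x, φ_2 = x^2.
G =
  [2, 0, 2/3]
  [0, 2/3, 0]
  [2/3, 0, 2/5],
b = (-74/15, -16/15, -46/35).
Solving gives a_0 = -108/35, a_1 = -8/5, a_2 = 13/7, so
  g(x) = 13*x^2/7 - 8*x/5 - 108/35.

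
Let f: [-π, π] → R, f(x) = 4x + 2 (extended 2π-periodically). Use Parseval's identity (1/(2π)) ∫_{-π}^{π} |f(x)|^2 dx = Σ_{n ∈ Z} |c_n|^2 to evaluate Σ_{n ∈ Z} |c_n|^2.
Σ |c_n|^2 = 16π^2/3 + 4

Expand and integrate term by term over [-π, π]:
  ∫ (4x)^2 dx = 16·(2π^3/3); ∫ 2·4·(2)·x dx = 0 (odd integrand); ∫ 2^2 dx = 4·2π.
So (1/(2π)) ∫_{-π}^{π} (4x + 2)^2 dx = 16π^2/3 + 4 = 16π^2/3 + 4.
Parseval ⇒ Σ |c_n|^2 = 16π^2/3 + 4.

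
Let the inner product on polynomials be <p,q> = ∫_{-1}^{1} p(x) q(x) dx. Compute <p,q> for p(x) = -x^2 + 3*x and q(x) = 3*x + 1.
<p,q> = 16/3

Expand the product: p(x)·q(x) = -3*x^3 + 8*x^2 + 3*x.
∫_{-1}^{1} of each monomial x^k gives [2/(k+1) if k even, 0 if k odd]. Integrating term-by-term (or equivalently evaluating the antiderivative F(x) = -3*x^4/4 + 8*x^3/3 + 3*x^2/2 at the endpoints):
  F(1) − F(−1) = 41/12 − (-23/12) = 16/3.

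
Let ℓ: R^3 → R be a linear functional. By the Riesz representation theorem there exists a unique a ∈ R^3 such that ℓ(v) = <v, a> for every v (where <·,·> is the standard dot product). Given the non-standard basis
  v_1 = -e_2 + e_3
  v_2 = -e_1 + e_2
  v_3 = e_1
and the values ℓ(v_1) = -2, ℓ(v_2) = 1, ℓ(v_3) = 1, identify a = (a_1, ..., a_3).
a = (1, 2, 0)

Write a = (a_1, ..., a_3) in the standard basis. For each basis vector v_i, ℓ(v_i) = <v_i, a> is a linear equation in the a_j's. Collect the n equations into a matrix system V a = ℓ, where row i of V is v_i (expressed in the standard basis). Since V is invertible (lower-triangular with 1s on the diagonal, up to permutation), solve by back-substitution:
  V =
[[0, -1, 1],
 [-1, 1, 0],
 [1, 0, 0]]
  V a = (-2, 1, 1)
Solving gives a = (1, 2, 0).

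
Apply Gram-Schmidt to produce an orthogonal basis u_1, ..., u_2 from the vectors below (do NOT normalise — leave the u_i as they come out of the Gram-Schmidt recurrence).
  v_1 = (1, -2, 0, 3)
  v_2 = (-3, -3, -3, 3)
Orthogonal basis:
  u_1 = (1, -2, 0, 3)
  u_2 = (-27/7, -9/7, -3, 3/7)

Apply the Gram-Schmidt recurrence
  u_1 = v_1
  u_i = v_i − Σ_{j<i} ((v_i · u_j) / (u_j · u_j)) · u_j.

Step by step this gives:
  u_1 = (1, -2, 0, 3)
  u_2 = (-27/7, -9/7, -3, 3/7)

Orthogonality check:
  u_2 · u_1 = 0 (should be 0)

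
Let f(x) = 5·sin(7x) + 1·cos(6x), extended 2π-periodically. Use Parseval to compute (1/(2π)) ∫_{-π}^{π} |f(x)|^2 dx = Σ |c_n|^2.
Σ |c_n|^2 = 13

Expand |f|^2 and use orthogonality of {sin(nx), cos(mx)} on [-π, π]:
  ∫_{-π}^{π} sin(nx)^2 dx = π, ∫ cos(mx)^2 dx = π, and cross terms integrate to 0.
So ∫_{-π}^{π} f(x)^2 dx = 5^2 · π + 1^2 · π = (25 + 1)π.
Divide by 2π: (25 + 1)/2 = 13.
By Parseval, this equals Σ |c_n|^2.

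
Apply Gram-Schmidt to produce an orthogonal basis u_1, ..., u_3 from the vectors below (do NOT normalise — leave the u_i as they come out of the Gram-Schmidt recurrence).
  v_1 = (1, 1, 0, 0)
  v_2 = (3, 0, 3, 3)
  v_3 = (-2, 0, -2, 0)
Orthogonal basis:
  u_1 = (1, 1, 0, 0)
  u_2 = (3/2, -3/2, 3, 3)
  u_3 = (-2/5, 2/5, -4/5, 6/5)

Apply the Gram-Schmidt recurrence
  u_1 = v_1
  u_i = v_i − Σ_{j<i} ((v_i · u_j) / (u_j · u_j)) · u_j.

Step by step this gives:
  u_1 = (1, 1, 0, 0)
  u_2 = (3/2, -3/2, 3, 3)
  u_3 = (-2/5, 2/5, -4/5, 6/5)

Orthogonality check:
  u_2 · u_1 = 0 (should be 0)
  u_3 · u_1 = 0 (should be 0)
  u_3 · u_2 = 0 (should be 0)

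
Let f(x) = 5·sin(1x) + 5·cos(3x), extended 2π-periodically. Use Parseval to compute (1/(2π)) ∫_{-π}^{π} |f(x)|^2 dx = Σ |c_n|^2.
Σ |c_n|^2 = 25

Expand |f|^2 and use orthogonality of {sin(nx), cos(mx)} on [-π, π]:
  ∫_{-π}^{π} sin(nx)^2 dx = π, ∫ cos(mx)^2 dx = π, and cross terms integrate to 0.
So ∫_{-π}^{π} f(x)^2 dx = 5^2 · π + 5^2 · π = (25 + 25)π.
Divide by 2π: (25 + 25)/2 = 25.
By Parseval, this equals Σ |c_n|^2.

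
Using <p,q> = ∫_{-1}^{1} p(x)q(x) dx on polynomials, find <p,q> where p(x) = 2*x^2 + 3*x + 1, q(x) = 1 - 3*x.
<p,q> = -8/3

Expand the product: p(x)·q(x) = -6*x^3 - 7*x^2 + 1.
∫_{-1}^{1} of each monomial x^k gives [2/(k+1) if k even, 0 if k odd]. Integrating term-by-term (or equivalently evaluating the antiderivative F(x) = -3*x^4/2 - 7*x^3/3 + x at the endpoints):
  F(1) − F(−1) = -17/6 − (-1/6) = -8/3.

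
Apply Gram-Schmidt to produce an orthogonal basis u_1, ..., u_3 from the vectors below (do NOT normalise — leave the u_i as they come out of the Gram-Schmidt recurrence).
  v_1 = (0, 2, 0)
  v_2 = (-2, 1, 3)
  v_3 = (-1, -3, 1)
Orthogonal basis:
  u_1 = (0, 2, 0)
  u_2 = (-2, 0, 3)
  u_3 = (-3/13, 0, -2/13)

Apply the Gram-Schmidt recurrence
  u_1 = v_1
  u_i = v_i − Σ_{j<i} ((v_i · u_j) / (u_j · u_j)) · u_j.

Step by step this gives:
  u_1 = (0, 2, 0)
  u_2 = (-2, 0, 3)
  u_3 = (-3/13, 0, -2/13)

Orthogonality check:
  u_2 · u_1 = 0 (should be 0)
  u_3 · u_1 = 0 (should be 0)
  u_3 · u_2 = 0 (should be 0)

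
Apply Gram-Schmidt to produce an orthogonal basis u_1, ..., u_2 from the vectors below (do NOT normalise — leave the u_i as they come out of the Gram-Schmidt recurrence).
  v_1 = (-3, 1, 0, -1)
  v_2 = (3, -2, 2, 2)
Orthogonal basis:
  u_1 = (-3, 1, 0, -1)
  u_2 = (-6/11, -9/11, 2, 9/11)

Apply the Gram-Schmidt recurrence
  u_1 = v_1
  u_i = v_i − Σ_{j<i} ((v_i · u_j) / (u_j · u_j)) · u_j.

Step by step this gives:
  u_1 = (-3, 1, 0, -1)
  u_2 = (-6/11, -9/11, 2, 9/11)

Orthogonality check:
  u_2 · u_1 = 0 (should be 0)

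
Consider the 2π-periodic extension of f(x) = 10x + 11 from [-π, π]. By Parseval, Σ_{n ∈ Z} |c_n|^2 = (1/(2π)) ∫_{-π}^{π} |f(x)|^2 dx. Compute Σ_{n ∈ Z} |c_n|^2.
Σ |c_n|^2 = 100π^2/3 + 121

Expand and integrate term by term over [-π, π]:
  ∫ (10x)^2 dx = 100·(2π^3/3); ∫ 2·10·(11)·x dx = 0 (odd integrand); ∫ 11^2 dx = 121·2π.
So (1/(2π)) ∫_{-π}^{π} (10x + 11)^2 dx = 100π^2/3 + 121 = 100π^2/3 + 121.
Parseval ⇒ Σ |c_n|^2 = 100π^2/3 + 121.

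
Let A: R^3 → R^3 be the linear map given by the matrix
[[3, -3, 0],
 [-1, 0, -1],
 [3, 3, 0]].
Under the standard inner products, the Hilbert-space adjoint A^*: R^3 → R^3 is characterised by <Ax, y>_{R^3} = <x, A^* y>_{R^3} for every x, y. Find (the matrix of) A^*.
A^* = A^T =
[[3, -1, 3],
 [-3, 0, 3],
 [0, -1, 0]]

For real matrices with standard dot products, the defining identity <Ax, y> = <x, A^* y> gives (Ax)^T y = x^T (A^*) y, i.e. x^T A^T y = x^T (A^*) y. Since this holds for all x, y, we must have A^* = A^T. Therefore
A^* =
[[3, -1, 3],
 [-3, 0, 3],
 [0, -1, 0]].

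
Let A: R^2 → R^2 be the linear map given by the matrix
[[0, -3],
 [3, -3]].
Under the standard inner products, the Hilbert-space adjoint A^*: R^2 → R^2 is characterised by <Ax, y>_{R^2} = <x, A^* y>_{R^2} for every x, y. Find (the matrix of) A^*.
A^* = A^T =
[[0, 3],
 [-3, -3]]

For real matrices with standard dot products, the defining identity <Ax, y> = <x, A^* y> gives (Ax)^T y = x^T (A^*) y, i.e. x^T A^T y = x^T (A^*) y. Since this holds for all x, y, we must have A^* = A^T. Therefore
A^* =
[[0, 3],
 [-3, -3]].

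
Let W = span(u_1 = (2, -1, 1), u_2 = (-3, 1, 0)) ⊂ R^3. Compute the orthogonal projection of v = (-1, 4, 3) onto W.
proj_W(v) = (-25/11, 2/11, 19/11)

Set up U = [u_1 | ... | u_2] ∈ R^(3×2). The projector onto W = col(U) is P = U (U^T U)^(-1) U^T.
Compute U^T U =
  [6, -7]
  [-7, 10],
and U^T v = (-3, 7).
Solve U^T U · c = U^T v for the coefficients: c = (19/11, 21/11). The projection is proj_W(v) = U c.
Check: (v - proj_W(v)) · u_1 = 0  (should be 0).
Check: (v - proj_W(v)) · u_2 = 0  (should be 0).
Result: proj_W(v) = (-25/11, 2/11, 19/11).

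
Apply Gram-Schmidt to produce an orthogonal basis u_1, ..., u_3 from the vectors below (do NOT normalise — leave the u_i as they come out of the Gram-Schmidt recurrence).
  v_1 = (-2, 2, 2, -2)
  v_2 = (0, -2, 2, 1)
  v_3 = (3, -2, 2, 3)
Orthogonal basis:
  u_1 = (-2, 2, 2, -2)
  u_2 = (-1/4, -7/4, 9/4, 3/4)
  u_3 = (62/35, 7/5, 37/35, 24/35)

Apply the Gram-Schmidt recurrence
  u_1 = v_1
  u_i = v_i − Σ_{j<i} ((v_i · u_j) / (u_j · u_j)) · u_j.

Step by step this gives:
  u_1 = (-2, 2, 2, -2)
  u_2 = (-1/4, -7/4, 9/4, 3/4)
  u_3 = (62/35, 7/5, 37/35, 24/35)

Orthogonality check:
  u_2 · u_1 = 0 (should be 0)
  u_3 · u_1 = 0 (should be 0)
  u_3 · u_2 = 0 (should be 0)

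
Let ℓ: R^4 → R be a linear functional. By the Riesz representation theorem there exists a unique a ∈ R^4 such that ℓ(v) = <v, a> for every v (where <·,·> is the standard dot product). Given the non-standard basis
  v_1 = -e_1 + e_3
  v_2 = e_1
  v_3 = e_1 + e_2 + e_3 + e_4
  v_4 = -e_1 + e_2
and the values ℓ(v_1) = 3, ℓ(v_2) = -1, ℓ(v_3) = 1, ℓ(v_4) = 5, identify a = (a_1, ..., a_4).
a = (-1, 4, 2, -4)

Write a = (a_1, ..., a_4) in the standard basis. For each basis vector v_i, ℓ(v_i) = <v_i, a> is a linear equation in the a_j's. Collect the n equations into a matrix system V a = ℓ, where row i of V is v_i (expressed in the standard basis). Since V is invertible (lower-triangular with 1s on the diagonal, up to permutation), solve by back-substitution:
  V =
[[-1, 0, 1, 0],
 [1, 0, 0, 0],
 [1, 1, 1, 1],
 [-1, 1, 0, 0]]
  V a = (3, -1, 1, 5)
Solving gives a = (-1, 4, 2, -4).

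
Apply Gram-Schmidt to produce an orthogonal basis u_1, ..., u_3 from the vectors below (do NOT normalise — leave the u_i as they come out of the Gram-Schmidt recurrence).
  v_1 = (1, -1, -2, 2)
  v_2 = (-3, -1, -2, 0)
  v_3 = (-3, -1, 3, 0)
Orthogonal basis:
  u_1 = (1, -1, -2, 2)
  u_2 = (-16/5, -4/5, -8/5, -2/5)
  u_3 = (-15/17, -25/17, 35/17, 30/17)

Apply the Gram-Schmidt recurrence
  u_1 = v_1
  u_i = v_i − Σ_{j<i} ((v_i · u_j) / (u_j · u_j)) · u_j.

Step by step this gives:
  u_1 = (1, -1, -2, 2)
  u_2 = (-16/5, -4/5, -8/5, -2/5)
  u_3 = (-15/17, -25/17, 35/17, 30/17)

Orthogonality check:
  u_2 · u_1 = 0 (should be 0)
  u_3 · u_1 = 0 (should be 0)
  u_3 · u_2 = 0 (should be 0)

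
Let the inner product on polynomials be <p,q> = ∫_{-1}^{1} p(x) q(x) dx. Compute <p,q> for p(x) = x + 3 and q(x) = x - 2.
<p,q> = -34/3

Expand the product: p(x)·q(x) = x^2 + x - 6.
∫_{-1}^{1} of each monomial x^k gives [2/(k+1) if k even, 0 if k odd]. Integrating term-by-term (or equivalently evaluating the antiderivative F(x) = x^3/3 + x^2/2 - 6*x at the endpoints):
  F(1) − F(−1) = -31/6 − (37/6) = -34/3.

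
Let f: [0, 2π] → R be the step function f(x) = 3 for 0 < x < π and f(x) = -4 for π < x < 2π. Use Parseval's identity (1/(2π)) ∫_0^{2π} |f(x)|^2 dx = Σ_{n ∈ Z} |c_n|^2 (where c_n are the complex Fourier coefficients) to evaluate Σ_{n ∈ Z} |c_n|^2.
Σ |c_n|^2 = 25/2

Parseval equates the L^2 energy of f (normalised by 1/(2π)) with the ℓ^2 sum of its Fourier coefficients: (1/(2π)) ∫_0^{2π} |f|^2 = Σ |c_n|^2.
Compute the left side: (1/(2π)) [∫_0^π 3^2 dx + ∫_π^{2π} (-4)^2 dx] = (1/(2π)) · (9π + 16π) = (9 + 16)/2 = 25/2.
So Σ_{n ∈ Z} |c_n|^2 = 25/2.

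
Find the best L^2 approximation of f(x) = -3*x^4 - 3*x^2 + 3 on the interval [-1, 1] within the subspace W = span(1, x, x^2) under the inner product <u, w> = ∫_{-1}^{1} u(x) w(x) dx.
g(x) = 114/35 - 39*x^2/7

The best approximation g ∈ W is the orthogonal projection of f onto W. Writing g = a_0 + a_1 x + a_2 x^2, the coefficients solve the normal equations G · a = b where
  G_{ij} = <φ_i, φ_j> and b_i = <f, φ_i>, with φ_0 = 1, φ_1 = x, φ_2 = x^2.
G =
  [2, 0, 2/3]
  [0, 2/3, 0]
  [2/3, 0, 2/5],
b = (14/5, 0, -2/35).
Solving gives a_0 = 114/35, a_1 = 0, a_2 = -39/7, so
  g(x) = 114/35 - 39*x^2/7.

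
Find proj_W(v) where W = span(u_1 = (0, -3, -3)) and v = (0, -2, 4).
proj_W(v) = (0, 1, 1)

Set up U = [u_1 | ... | u_1] ∈ R^(3×1). The projector onto W = col(U) is P = U (U^T U)^(-1) U^T.
Compute U^T U =
  [18],
and U^T v = (-6).
Solve U^T U · c = U^T v for the coefficients: c = (-1/3). The projection is proj_W(v) = U c.
Check: (v - proj_W(v)) · u_1 = 0  (should be 0).
Result: proj_W(v) = (0, 1, 1).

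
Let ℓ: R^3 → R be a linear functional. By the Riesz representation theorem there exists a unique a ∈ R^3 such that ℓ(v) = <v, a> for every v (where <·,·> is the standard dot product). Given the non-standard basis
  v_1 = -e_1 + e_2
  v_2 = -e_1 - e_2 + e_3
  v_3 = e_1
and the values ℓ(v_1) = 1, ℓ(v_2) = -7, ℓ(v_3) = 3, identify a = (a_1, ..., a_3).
a = (3, 4, 0)

Write a = (a_1, ..., a_3) in the standard basis. For each basis vector v_i, ℓ(v_i) = <v_i, a> is a linear equation in the a_j's. Collect the n equations into a matrix system V a = ℓ, where row i of V is v_i (expressed in the standard basis). Since V is invertible (lower-triangular with 1s on the diagonal, up to permutation), solve by back-substitution:
  V =
[[-1, 1, 0],
 [-1, -1, 1],
 [1, 0, 0]]
  V a = (1, -7, 3)
Solving gives a = (3, 4, 0).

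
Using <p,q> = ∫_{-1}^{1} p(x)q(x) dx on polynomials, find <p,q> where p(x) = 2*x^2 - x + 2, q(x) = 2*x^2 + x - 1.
<p,q> = -26/15

Expand the product: p(x)·q(x) = 4*x^4 + x^2 + 3*x - 2.
∫_{-1}^{1} of each monomial x^k gives [2/(k+1) if k even, 0 if k odd]. Integrating term-by-term (or equivalently evaluating the antiderivative F(x) = 4*x^5/5 + x^3/3 + 3*x^2/2 - 2*x at the endpoints):
  F(1) − F(−1) = 19/30 − (71/30) = -26/15.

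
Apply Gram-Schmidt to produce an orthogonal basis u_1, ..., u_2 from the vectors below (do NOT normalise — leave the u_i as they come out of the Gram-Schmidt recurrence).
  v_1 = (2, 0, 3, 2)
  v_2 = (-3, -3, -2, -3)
Orthogonal basis:
  u_1 = (2, 0, 3, 2)
  u_2 = (-15/17, -3, 20/17, -15/17)

Apply the Gram-Schmidt recurrence
  u_1 = v_1
  u_i = v_i − Σ_{j<i} ((v_i · u_j) / (u_j · u_j)) · u_j.

Step by step this gives:
  u_1 = (2, 0, 3, 2)
  u_2 = (-15/17, -3, 20/17, -15/17)

Orthogonality check:
  u_2 · u_1 = 0 (should be 0)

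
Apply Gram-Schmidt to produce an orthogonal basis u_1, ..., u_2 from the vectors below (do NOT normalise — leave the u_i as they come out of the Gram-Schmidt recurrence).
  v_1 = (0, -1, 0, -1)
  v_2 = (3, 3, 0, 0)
Orthogonal basis:
  u_1 = (0, -1, 0, -1)
  u_2 = (3, 3/2, 0, -3/2)

Apply the Gram-Schmidt recurrence
  u_1 = v_1
  u_i = v_i − Σ_{j<i} ((v_i · u_j) / (u_j · u_j)) · u_j.

Step by step this gives:
  u_1 = (0, -1, 0, -1)
  u_2 = (3, 3/2, 0, -3/2)

Orthogonality check:
  u_2 · u_1 = 0 (should be 0)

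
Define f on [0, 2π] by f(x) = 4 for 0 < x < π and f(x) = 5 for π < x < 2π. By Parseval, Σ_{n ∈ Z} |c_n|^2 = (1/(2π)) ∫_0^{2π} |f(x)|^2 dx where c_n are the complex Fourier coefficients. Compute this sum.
Σ |c_n|^2 = 41/2

Parseval equates the L^2 energy of f (normalised by 1/(2π)) with the ℓ^2 sum of its Fourier coefficients: (1/(2π)) ∫_0^{2π} |f|^2 = Σ |c_n|^2.
Compute the left side: (1/(2π)) [∫_0^π 4^2 dx + ∫_π^{2π} 5^2 dx] = (1/(2π)) · (16π + 25π) = (16 + 25)/2 = 41/2.
So Σ_{n ∈ Z} |c_n|^2 = 41/2.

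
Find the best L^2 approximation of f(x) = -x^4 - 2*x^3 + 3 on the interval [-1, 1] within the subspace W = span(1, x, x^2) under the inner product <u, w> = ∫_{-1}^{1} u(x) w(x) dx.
g(x) = -6*x^2/7 - 6*x/5 + 108/35

The best approximation g ∈ W is the orthogonal projection of f onto W. Writing g = a_0 + a_1 x + a_2 x^2, the coefficients solve the normal equations G · a = b where
  G_{ij} = <φ_i, φ_j> and b_i = <f, φ_i>, with φ_0 = 1, φ_1 = x, φ_2 = x^2.
G =
  [2, 0, 2/3]
  [0, 2/3, 0]
  [2/3, 0, 2/5],
b = (28/5, -4/5, 12/7).
Solving gives a_0 = 108/35, a_1 = -6/5, a_2 = -6/7, so
  g(x) = -6*x^2/7 - 6*x/5 + 108/35.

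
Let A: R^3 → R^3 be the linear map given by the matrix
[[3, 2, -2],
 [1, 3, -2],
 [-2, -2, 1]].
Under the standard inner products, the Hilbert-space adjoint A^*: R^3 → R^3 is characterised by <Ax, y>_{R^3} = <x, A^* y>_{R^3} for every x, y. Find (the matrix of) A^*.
A^* = A^T =
[[3, 1, -2],
 [2, 3, -2],
 [-2, -2, 1]]

For real matrices with standard dot products, the defining identity <Ax, y> = <x, A^* y> gives (Ax)^T y = x^T (A^*) y, i.e. x^T A^T y = x^T (A^*) y. Since this holds for all x, y, we must have A^* = A^T. Therefore
A^* =
[[3, 1, -2],
 [2, 3, -2],
 [-2, -2, 1]].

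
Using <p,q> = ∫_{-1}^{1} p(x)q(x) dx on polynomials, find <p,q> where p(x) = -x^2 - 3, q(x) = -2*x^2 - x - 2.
<p,q> = 272/15

Expand the product: p(x)·q(x) = 2*x^4 + x^3 + 8*x^2 + 3*x + 6.
∫_{-1}^{1} of each monomial x^k gives [2/(k+1) if k even, 0 if k odd]. Integrating term-by-term (or equivalently evaluating the antiderivative F(x) = 2*x^5/5 + x^4/4 + 8*x^3/3 + 3*x^2/2 + 6*x at the endpoints):
  F(1) − F(−1) = 649/60 − (-439/60) = 272/15.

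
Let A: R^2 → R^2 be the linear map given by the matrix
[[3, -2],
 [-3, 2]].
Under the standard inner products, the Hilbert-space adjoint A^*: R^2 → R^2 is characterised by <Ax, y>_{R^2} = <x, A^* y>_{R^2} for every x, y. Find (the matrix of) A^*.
A^* = A^T =
[[3, -3],
 [-2, 2]]

For real matrices with standard dot products, the defining identity <Ax, y> = <x, A^* y> gives (Ax)^T y = x^T (A^*) y, i.e. x^T A^T y = x^T (A^*) y. Since this holds for all x, y, we must have A^* = A^T. Therefore
A^* =
[[3, -3],
 [-2, 2]].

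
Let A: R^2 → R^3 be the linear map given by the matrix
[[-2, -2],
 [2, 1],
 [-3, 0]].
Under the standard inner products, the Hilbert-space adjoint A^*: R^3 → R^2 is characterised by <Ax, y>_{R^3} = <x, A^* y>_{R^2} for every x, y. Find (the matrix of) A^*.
A^* = A^T =
[[-2, 2, -3],
 [-2, 1, 0]]

For real matrices with standard dot products, the defining identity <Ax, y> = <x, A^* y> gives (Ax)^T y = x^T (A^*) y, i.e. x^T A^T y = x^T (A^*) y. Since this holds for all x, y, we must have A^* = A^T. Therefore
A^* =
[[-2, 2, -3],
 [-2, 1, 0]].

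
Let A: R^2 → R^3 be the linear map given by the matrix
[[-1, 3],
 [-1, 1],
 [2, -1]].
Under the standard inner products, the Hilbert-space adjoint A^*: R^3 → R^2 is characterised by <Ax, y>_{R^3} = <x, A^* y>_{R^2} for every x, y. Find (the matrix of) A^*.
A^* = A^T =
[[-1, -1, 2],
 [3, 1, -1]]

For real matrices with standard dot products, the defining identity <Ax, y> = <x, A^* y> gives (Ax)^T y = x^T (A^*) y, i.e. x^T A^T y = x^T (A^*) y. Since this holds for all x, y, we must have A^* = A^T. Therefore
A^* =
[[-1, -1, 2],
 [3, 1, -1]].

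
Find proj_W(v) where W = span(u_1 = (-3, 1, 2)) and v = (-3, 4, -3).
proj_W(v) = (-3/2, 1/2, 1)

Set up U = [u_1 | ... | u_1] ∈ R^(3×1). The projector onto W = col(U) is P = U (U^T U)^(-1) U^T.
Compute U^T U =
  [14],
and U^T v = (7).
Solve U^T U · c = U^T v for the coefficients: c = (1/2). The projection is proj_W(v) = U c.
Check: (v - proj_W(v)) · u_1 = 0  (should be 0).
Result: proj_W(v) = (-3/2, 1/2, 1).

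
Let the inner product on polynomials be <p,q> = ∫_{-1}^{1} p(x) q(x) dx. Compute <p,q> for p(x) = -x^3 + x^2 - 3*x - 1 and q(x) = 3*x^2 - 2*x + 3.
<p,q> = 0

Expand the product: p(x)·q(x) = -3*x^5 + 5*x^4 - 14*x^3 + 6*x^2 - 7*x - 3.
∫_{-1}^{1} of each monomial x^k gives [2/(k+1) if k even, 0 if k odd]. Integrating term-by-term (or equivalently evaluating the antiderivative F(x) = -x^6/2 + x^5 - 7*x^4/2 + 2*x^3 - 7*x^2/2 - 3*x at the endpoints):
  F(1) − F(−1) = -15/2 − (-15/2) = 0.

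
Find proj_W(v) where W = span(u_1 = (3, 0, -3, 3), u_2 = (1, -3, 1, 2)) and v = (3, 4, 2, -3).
proj_W(v) = (-39/41, 105/41, -31/41, -74/41)

Set up U = [u_1 | ... | u_2] ∈ R^(4×2). The projector onto W = col(U) is P = U (U^T U)^(-1) U^T.
Compute U^T U =
  [27, 6]
  [6, 15],
and U^T v = (-6, -13).
Solve U^T U · c = U^T v for the coefficients: c = (-4/123, -35/41). The projection is proj_W(v) = U c.
Check: (v - proj_W(v)) · u_1 = 0  (should be 0).
Check: (v - proj_W(v)) · u_2 = 0  (should be 0).
Result: proj_W(v) = (-39/41, 105/41, -31/41, -74/41).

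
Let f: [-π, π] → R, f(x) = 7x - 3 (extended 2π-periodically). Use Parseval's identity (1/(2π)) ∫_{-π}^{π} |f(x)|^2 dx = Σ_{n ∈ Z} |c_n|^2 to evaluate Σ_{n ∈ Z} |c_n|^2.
Σ |c_n|^2 = 49π^2/3 + 9

Expand and integrate term by term over [-π, π]:
  ∫ (7x)^2 dx = 49·(2π^3/3); ∫ 2·7·(-3)·x dx = 0 (odd integrand); ∫ (-3)^2 dx = 9·2π.
So (1/(2π)) ∫_{-π}^{π} (7x - 3)^2 dx = 49π^2/3 + 9 = 49π^2/3 + 9.
Parseval ⇒ Σ |c_n|^2 = 49π^2/3 + 9.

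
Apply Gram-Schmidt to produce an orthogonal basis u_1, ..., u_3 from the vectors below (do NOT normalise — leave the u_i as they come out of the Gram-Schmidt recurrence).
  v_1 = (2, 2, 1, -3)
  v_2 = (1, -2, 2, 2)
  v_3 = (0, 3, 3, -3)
Orthogonal basis:
  u_1 = (2, 2, 1, -3)
  u_2 = (5/3, -4/3, 7/3, 1)
  u_3 = (-2, 1, 2, 0)

Apply the Gram-Schmidt recurrence
  u_1 = v_1
  u_i = v_i − Σ_{j<i} ((v_i · u_j) / (u_j · u_j)) · u_j.

Step by step this gives:
  u_1 = (2, 2, 1, -3)
  u_2 = (5/3, -4/3, 7/3, 1)
  u_3 = (-2, 1, 2, 0)

Orthogonality check:
  u_2 · u_1 = 0 (should be 0)
  u_3 · u_1 = 0 (should be 0)
  u_3 · u_2 = 0 (should be 0)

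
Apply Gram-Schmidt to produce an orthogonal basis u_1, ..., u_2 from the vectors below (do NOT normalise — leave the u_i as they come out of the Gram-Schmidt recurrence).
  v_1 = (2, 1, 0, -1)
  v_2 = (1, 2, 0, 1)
Orthogonal basis:
  u_1 = (2, 1, 0, -1)
  u_2 = (0, 3/2, 0, 3/2)

Apply the Gram-Schmidt recurrence
  u_1 = v_1
  u_i = v_i − Σ_{j<i} ((v_i · u_j) / (u_j · u_j)) · u_j.

Step by step this gives:
  u_1 = (2, 1, 0, -1)
  u_2 = (0, 3/2, 0, 3/2)

Orthogonality check:
  u_2 · u_1 = 0 (should be 0)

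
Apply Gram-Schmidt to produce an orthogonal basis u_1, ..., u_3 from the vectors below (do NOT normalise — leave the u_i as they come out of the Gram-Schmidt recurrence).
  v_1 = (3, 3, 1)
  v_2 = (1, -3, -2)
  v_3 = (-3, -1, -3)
Orthogonal basis:
  u_1 = (3, 3, 1)
  u_2 = (43/19, -33/19, -30/19)
  u_3 = (-57/101, 133/101, -228/101)

Apply the Gram-Schmidt recurrence
  u_1 = v_1
  u_i = v_i − Σ_{j<i} ((v_i · u_j) / (u_j · u_j)) · u_j.

Step by step this gives:
  u_1 = (3, 3, 1)
  u_2 = (43/19, -33/19, -30/19)
  u_3 = (-57/101, 133/101, -228/101)

Orthogonality check:
  u_2 · u_1 = 0 (should be 0)
  u_3 · u_1 = 0 (should be 0)
  u_3 · u_2 = 0 (should be 0)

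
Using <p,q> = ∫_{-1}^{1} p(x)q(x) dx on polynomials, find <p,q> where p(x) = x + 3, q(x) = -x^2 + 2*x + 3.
<p,q> = 52/3

Expand the product: p(x)·q(x) = -x^3 - x^2 + 9*x + 9.
∫_{-1}^{1} of each monomial x^k gives [2/(k+1) if k even, 0 if k odd]. Integrating term-by-term (or equivalently evaluating the antiderivative F(x) = -x^4/4 - x^3/3 + 9*x^2/2 + 9*x at the endpoints):
  F(1) − F(−1) = 155/12 − (-53/12) = 52/3.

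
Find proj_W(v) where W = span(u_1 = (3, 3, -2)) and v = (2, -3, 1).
proj_W(v) = (-15/22, -15/22, 5/11)

Set up U = [u_1 | ... | u_1] ∈ R^(3×1). The projector onto W = col(U) is P = U (U^T U)^(-1) U^T.
Compute U^T U =
  [22],
and U^T v = (-5).
Solve U^T U · c = U^T v for the coefficients: c = (-5/22). The projection is proj_W(v) = U c.
Check: (v - proj_W(v)) · u_1 = 0  (should be 0).
Result: proj_W(v) = (-15/22, -15/22, 5/11).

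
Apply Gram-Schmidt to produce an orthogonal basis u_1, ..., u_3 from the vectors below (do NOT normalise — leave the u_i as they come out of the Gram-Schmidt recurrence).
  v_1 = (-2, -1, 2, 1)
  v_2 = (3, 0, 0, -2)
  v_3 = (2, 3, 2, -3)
Orthogonal basis:
  u_1 = (-2, -1, 2, 1)
  u_2 = (7/5, -4/5, 8/5, -6/5)
  u_3 = (-8/11, 36/11, 16/11, -12/11)

Apply the Gram-Schmidt recurrence
  u_1 = v_1
  u_i = v_i − Σ_{j<i} ((v_i · u_j) / (u_j · u_j)) · u_j.

Step by step this gives:
  u_1 = (-2, -1, 2, 1)
  u_2 = (7/5, -4/5, 8/5, -6/5)
  u_3 = (-8/11, 36/11, 16/11, -12/11)

Orthogonality check:
  u_2 · u_1 = 0 (should be 0)
  u_3 · u_1 = 0 (should be 0)
  u_3 · u_2 = 0 (should be 0)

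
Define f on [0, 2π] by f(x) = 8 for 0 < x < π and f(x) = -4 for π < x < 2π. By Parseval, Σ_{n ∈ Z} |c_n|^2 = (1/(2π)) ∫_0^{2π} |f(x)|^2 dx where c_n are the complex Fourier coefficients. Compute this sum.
Σ |c_n|^2 = 40

Parseval equates the L^2 energy of f (normalised by 1/(2π)) with the ℓ^2 sum of its Fourier coefficients: (1/(2π)) ∫_0^{2π} |f|^2 = Σ |c_n|^2.
Compute the left side: (1/(2π)) [∫_0^π 8^2 dx + ∫_π^{2π} (-4)^2 dx] = (1/(2π)) · (64π + 16π) = (64 + 16)/2 = 40.
So Σ_{n ∈ Z} |c_n|^2 = 40.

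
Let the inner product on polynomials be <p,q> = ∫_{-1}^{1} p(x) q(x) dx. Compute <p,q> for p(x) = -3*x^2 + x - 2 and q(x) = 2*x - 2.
<p,q> = 40/3

Expand the product: p(x)·q(x) = -6*x^3 + 8*x^2 - 6*x + 4.
∫_{-1}^{1} of each monomial x^k gives [2/(k+1) if k even, 0 if k odd]. Integrating term-by-term (or equivalently evaluating the antiderivative F(x) = -3*x^4/2 + 8*x^3/3 - 3*x^2 + 4*x at the endpoints):
  F(1) − F(−1) = 13/6 − (-67/6) = 40/3.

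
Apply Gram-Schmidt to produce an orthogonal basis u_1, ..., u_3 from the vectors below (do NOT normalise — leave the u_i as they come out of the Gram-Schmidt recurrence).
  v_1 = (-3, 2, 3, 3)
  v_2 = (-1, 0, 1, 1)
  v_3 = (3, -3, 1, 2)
Orthogonal basis:
  u_1 = (-3, 2, 3, 3)
  u_2 = (-4/31, -18/31, 4/31, 4/31)
  u_3 = (3, 0, 1, 2)

Apply the Gram-Schmidt recurrence
  u_1 = v_1
  u_i = v_i − Σ_{j<i} ((v_i · u_j) / (u_j · u_j)) · u_j.

Step by step this gives:
  u_1 = (-3, 2, 3, 3)
  u_2 = (-4/31, -18/31, 4/31, 4/31)
  u_3 = (3, 0, 1, 2)

Orthogonality check:
  u_2 · u_1 = 0 (should be 0)
  u_3 · u_1 = 0 (should be 0)
  u_3 · u_2 = 0 (should be 0)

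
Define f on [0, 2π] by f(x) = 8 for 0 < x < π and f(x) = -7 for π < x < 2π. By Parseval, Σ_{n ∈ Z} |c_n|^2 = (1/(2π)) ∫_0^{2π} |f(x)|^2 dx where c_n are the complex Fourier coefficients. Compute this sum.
Σ |c_n|^2 = 113/2

Parseval equates the L^2 energy of f (normalised by 1/(2π)) with the ℓ^2 sum of its Fourier coefficients: (1/(2π)) ∫_0^{2π} |f|^2 = Σ |c_n|^2.
Compute the left side: (1/(2π)) [∫_0^π 8^2 dx + ∫_π^{2π} (-7)^2 dx] = (1/(2π)) · (64π + 49π) = (64 + 49)/2 = 113/2.
So Σ_{n ∈ Z} |c_n|^2 = 113/2.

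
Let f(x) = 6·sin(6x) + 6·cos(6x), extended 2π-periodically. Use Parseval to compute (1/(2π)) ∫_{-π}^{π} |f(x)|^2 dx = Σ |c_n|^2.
Σ |c_n|^2 = 36

Expand |f|^2 and use orthogonality of {sin(nx), cos(mx)} on [-π, π]:
  ∫_{-π}^{π} sin(nx)^2 dx = π, ∫ cos(mx)^2 dx = π, and cross terms integrate to 0.
So ∫_{-π}^{π} f(x)^2 dx = 6^2 · π + 6^2 · π = (36 + 36)π.
Divide by 2π: (36 + 36)/2 = 36.
By Parseval, this equals Σ |c_n|^2.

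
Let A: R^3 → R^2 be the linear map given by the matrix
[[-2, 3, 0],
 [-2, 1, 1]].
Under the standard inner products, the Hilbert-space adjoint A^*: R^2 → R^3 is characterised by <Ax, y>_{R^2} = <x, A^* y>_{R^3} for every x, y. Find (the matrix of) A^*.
A^* = A^T =
[[-2, -2],
 [3, 1],
 [0, 1]]

For real matrices with standard dot products, the defining identity <Ax, y> = <x, A^* y> gives (Ax)^T y = x^T (A^*) y, i.e. x^T A^T y = x^T (A^*) y. Since this holds for all x, y, we must have A^* = A^T. Therefore
A^* =
[[-2, -2],
 [3, 1],
 [0, 1]].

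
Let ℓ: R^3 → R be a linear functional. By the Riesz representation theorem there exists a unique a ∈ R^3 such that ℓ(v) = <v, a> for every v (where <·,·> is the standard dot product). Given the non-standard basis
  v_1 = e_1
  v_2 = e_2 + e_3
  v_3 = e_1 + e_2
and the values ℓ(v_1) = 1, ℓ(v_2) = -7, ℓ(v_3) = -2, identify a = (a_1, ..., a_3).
a = (1, -3, -4)

Write a = (a_1, ..., a_3) in the standard basis. For each basis vector v_i, ℓ(v_i) = <v_i, a> is a linear equation in the a_j's. Collect the n equations into a matrix system V a = ℓ, where row i of V is v_i (expressed in the standard basis). Since V is invertible (lower-triangular with 1s on the diagonal, up to permutation), solve by back-substitution:
  V =
[[1, 0, 0],
 [0, 1, 1],
 [1, 1, 0]]
  V a = (1, -7, -2)
Solving gives a = (1, -3, -4).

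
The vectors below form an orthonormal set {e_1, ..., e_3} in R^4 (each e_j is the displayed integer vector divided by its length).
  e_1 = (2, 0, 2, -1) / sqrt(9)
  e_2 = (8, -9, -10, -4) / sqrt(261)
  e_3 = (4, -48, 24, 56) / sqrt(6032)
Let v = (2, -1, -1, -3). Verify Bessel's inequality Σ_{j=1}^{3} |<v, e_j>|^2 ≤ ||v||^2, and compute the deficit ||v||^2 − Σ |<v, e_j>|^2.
Σ |<v, e_j>|^2 = 186/13; ||v||^2 = 15; deficit = 9/13

Write each e_j = u_j / sqrt(<u_j, u_j>) where u_j is the displayed integer vector. Then <v, e_j> = <v, u_j> / sqrt(<u_j, u_j>), so |<v, e_j>|^2 = <v, u_j>^2 / <u_j, u_j>.
Coefficients: <v, e_1> = 5/sqrt(9), <v, e_2> = 47/sqrt(261), <v, e_3> = -136/sqrt(6032).
Square and sum: Σ |<v, e_j>|^2 = 186/13.
Compute ||v||^2 = v·v = 15.
Deficit = 15 − 186/13 = 9/13 ≥ 0, confirming Bessel's inequality. (The deficit equals ||v − Σ <v,e_j> e_j||^2, the squared distance from v to span{e_j}.)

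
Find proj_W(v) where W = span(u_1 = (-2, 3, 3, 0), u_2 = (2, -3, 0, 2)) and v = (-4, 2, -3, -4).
proj_W(v) = (-436/205, 654/205, -603/205, -838/205)

Set up U = [u_1 | ... | u_2] ∈ R^(4×2). The projector onto W = col(U) is P = U (U^T U)^(-1) U^T.
Compute U^T U =
  [22, -13]
  [-13, 17],
and U^T v = (5, -22).
Solve U^T U · c = U^T v for the coefficients: c = (-201/205, -419/205). The projection is proj_W(v) = U c.
Check: (v - proj_W(v)) · u_1 = 0  (should be 0).
Check: (v - proj_W(v)) · u_2 = 0  (should be 0).
Result: proj_W(v) = (-436/205, 654/205, -603/205, -838/205).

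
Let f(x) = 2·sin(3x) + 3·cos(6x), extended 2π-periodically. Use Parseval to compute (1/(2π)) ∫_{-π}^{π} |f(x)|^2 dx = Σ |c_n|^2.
Σ |c_n|^2 = 13/2

Expand |f|^2 and use orthogonality of {sin(nx), cos(mx)} on [-π, π]:
  ∫_{-π}^{π} sin(nx)^2 dx = π, ∫ cos(mx)^2 dx = π, and cross terms integrate to 0.
So ∫_{-π}^{π} f(x)^2 dx = 2^2 · π + 3^2 · π = (4 + 9)π.
Divide by 2π: (4 + 9)/2 = 13/2.
By Parseval, this equals Σ |c_n|^2.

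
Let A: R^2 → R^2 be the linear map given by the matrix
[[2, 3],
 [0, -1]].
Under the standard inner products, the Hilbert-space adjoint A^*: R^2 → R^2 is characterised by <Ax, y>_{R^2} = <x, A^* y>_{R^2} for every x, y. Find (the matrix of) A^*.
A^* = A^T =
[[2, 0],
 [3, -1]]

For real matrices with standard dot products, the defining identity <Ax, y> = <x, A^* y> gives (Ax)^T y = x^T (A^*) y, i.e. x^T A^T y = x^T (A^*) y. Since this holds for all x, y, we must have A^* = A^T. Therefore
A^* =
[[2, 0],
 [3, -1]].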